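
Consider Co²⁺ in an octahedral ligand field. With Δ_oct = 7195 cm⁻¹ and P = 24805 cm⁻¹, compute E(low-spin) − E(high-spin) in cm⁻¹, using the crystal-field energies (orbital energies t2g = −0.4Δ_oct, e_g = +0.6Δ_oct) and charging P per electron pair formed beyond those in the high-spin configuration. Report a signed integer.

Co²⁺: group 9, so d-count = 9 − 2 = 7.
In the high-spin limit (t2g^5 e_g^2) the orbital term is -0.8Δ_oct = -5756 cm⁻¹, with no excess pairing.
For low-spin the configuration is t2g^6 e_g^1: orbital energy -1.8 × 7195 = -12951 cm⁻¹, and 1 additional pair relative to high-spin adds 24805 cm⁻¹, giving 11854 cm⁻¹.
The difference is 11854 − (-5756) = 17610 cm⁻¹, so high-spin lies lower.

17610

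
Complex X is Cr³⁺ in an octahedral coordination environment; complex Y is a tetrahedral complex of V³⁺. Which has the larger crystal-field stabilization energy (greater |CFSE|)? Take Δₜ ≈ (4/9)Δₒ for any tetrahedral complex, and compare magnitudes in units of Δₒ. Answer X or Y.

X: Cr³⁺: group 6, so d-count = 6 − 3 = 3; For octahedral d³ the high- and low-spin configurations coincide; t₂g³ eg⁰, CFSE = -1.2Δₒ.
Y: V sits in group 5; removing 3 electrons leaves V³⁺ with 5 − 3 = 2 d electrons; Tetrahedral splitting is small, so the complex is high-spin; e^2 t2^0, CFSE = -1.2Δₜ ≈ -0.53Δₒ.
So X has the larger |CFSE|.

X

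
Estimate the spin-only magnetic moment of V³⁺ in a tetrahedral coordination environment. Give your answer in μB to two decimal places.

V is in group 5, so V³⁺ is d² (5 − 3 = 2).
With tetrahedral geometry the complex is necessarily high-spin.
Configuration: e² t₂⁰ → 2 unpaired electrons.
μ(spin-only) = √[2(2+2)] = √8 ≈ 2.83 μB.

2.83 μB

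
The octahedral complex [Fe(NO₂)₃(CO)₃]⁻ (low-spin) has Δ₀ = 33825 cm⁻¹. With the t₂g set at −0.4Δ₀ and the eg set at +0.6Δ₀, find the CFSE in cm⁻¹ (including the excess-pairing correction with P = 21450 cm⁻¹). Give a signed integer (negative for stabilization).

Ligand charges: 3×(-1) from NO₂⁻ and 3×(+0) from CO sum to -3; with overall charge -1, Fe is +2.
Fe is in group 8, so Fe²⁺ is d⁶ (8 − 2 = 6).
Electron filling gives t₂g⁶ eg⁰.
Orbital CFSE = 6(-0.4) + 0(0.6) = -2.4Δ₀ = -2.4 × 33825 = -81180 cm⁻¹.
High-spin d⁶ would be t₂g⁴ eg² with 1 pair; low-spin has 3, so 2 excess pairs cost +2P = +42900 cm⁻¹.
Net CFSE = -81180 + 42900 = -38280 cm⁻¹.

-38280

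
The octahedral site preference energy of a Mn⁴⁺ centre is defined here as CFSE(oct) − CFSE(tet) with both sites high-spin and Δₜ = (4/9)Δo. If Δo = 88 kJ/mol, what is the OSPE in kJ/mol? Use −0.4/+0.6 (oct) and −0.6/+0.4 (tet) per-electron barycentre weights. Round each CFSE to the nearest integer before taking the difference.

-75

Group 7 minus oxidation state +4 gives a d³ configuration for Mn⁴⁺.
Octahedral (high-spin): t₂g³ eg⁰, CFSE = 3(−0.4) + 0(+0.6) = -1.2Δo = -1.2 × 88 = -106 kJ/mol.
Tetrahedral: e² t₂¹, CFSE = 2(−0.6) + 1(+0.4) = -0.8Δₜ = -0.8 × (4/9) × 88 = -31 kJ/mol.
OSPE = CFSE(oct) − CFSE(tet) = -106 − (-31) = -75 kJ/mol.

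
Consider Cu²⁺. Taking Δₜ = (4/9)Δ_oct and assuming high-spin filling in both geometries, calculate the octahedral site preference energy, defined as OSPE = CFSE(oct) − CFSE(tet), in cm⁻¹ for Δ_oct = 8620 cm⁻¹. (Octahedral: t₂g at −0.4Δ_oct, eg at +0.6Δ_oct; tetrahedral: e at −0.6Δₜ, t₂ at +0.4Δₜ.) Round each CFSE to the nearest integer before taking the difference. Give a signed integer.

-3640

Cu sits in group 11; removing 2 electrons leaves Cu²⁺ with 11 − 2 = 9 d electrons.
Octahedral high-spin t₂g⁶ eg³: CFSE = -0.6 × 8620 = -5172 cm⁻¹.
Tetrahedral e⁴ t₂⁵ gives -0.4Δₜ = -0.4 × (4/9) × 8620 = -1532 cm⁻¹.
OSPE = -5172 − (-1532) = -3640 cm⁻¹.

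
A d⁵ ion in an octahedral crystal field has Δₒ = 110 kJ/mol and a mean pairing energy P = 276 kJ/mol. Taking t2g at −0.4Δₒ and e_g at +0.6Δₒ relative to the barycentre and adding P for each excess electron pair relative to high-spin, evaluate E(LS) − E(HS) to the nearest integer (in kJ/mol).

332

In the high-spin limit (t2g^3 e_g^2) the orbital term is 0.0Δₒ = 0 kJ/mol, with no excess pairing.
Low-spin t2g^5 e_g^0 gives -2.0Δₒ = -220 kJ/mol, but forming 2 extra pairs costs 2P = 552 kJ/mol, so E(LS) = -220 + 552 = 332 kJ/mol.
E(LS) − E(HS) = 332 − (0) = 332 kJ/mol.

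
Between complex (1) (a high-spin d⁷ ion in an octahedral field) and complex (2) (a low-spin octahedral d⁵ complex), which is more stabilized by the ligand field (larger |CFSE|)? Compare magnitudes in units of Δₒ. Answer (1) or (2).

(2)

(1): t₂g⁵ eg², CFSE = -0.8Δₒ.
(2): t₂g⁵ eg⁰, CFSE = -2.0Δₒ.
So (2) has the larger |CFSE|.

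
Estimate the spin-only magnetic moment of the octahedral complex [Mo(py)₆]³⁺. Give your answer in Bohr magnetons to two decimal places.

3.87 Bohr magnetons

py is neutral, so the +3 overall charge sits on Mo: oxidation state +3.
Mo is in group 6, so Mo³⁺ is d³ (6 − 3 = 3).
For octahedral d³ the high- and low-spin configurations coincide.
Configuration: t2g^3 e_g^0 → 3 unpaired electrons.
μ(spin-only) = √[3(3+2)] = √15 ≈ 3.87 Bohr magnetons.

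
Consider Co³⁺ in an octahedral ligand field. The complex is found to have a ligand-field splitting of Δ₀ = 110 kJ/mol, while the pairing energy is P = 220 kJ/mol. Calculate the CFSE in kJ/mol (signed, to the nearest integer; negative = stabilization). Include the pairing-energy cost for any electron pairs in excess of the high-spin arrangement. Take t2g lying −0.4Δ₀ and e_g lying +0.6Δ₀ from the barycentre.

Co sits in group 9; removing 3 electrons leaves Co³⁺ with 9 − 3 = 6 d electrons.
Since Δ₀ = 110 kJ/mol < P = 220 kJ/mol, the complex adopts the high-spin configuration.
Configuration: t2g^4 e_g^2.
Orbital CFSE = -0.4Δ₀ = -0.4 × 110 = -44 kJ/mol.
High-spin has no excess pairs, so no pairing correction applies.

-44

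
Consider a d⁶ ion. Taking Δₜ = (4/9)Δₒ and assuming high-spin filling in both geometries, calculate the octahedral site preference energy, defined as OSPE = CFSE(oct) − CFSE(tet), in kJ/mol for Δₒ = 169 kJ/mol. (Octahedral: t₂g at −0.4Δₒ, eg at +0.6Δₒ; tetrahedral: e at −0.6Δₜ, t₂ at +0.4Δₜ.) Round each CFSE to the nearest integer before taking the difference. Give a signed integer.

In an octahedral site d⁶ (HS) is t2g^4 e_g^2, giving CFSE(oct) = -0.4Δₒ = -68 kJ/mol.
In a tetrahedral site the filling is e^3 t2^3: CFSE(tet) = -0.6Δₜ = -0.6 × (4/9)(169) = -45 kJ/mol.
OSPE = CFSE(oct) − CFSE(tet) = -68 − (-45) = -23 kJ/mol.

-23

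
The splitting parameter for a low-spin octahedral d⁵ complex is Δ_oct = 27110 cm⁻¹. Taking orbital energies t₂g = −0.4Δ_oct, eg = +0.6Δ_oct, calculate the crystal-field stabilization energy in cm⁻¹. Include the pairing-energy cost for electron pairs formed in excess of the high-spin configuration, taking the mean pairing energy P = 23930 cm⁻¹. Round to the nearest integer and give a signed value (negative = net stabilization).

-6360

Electron filling gives t₂g⁵ eg⁰.
Orbital CFSE = 5(-0.4) + 0(0.6) = -2.0Δ_oct = -2.0 × 27110 = -54220 cm⁻¹.
Relative to high-spin t₂g³ eg² (0 paired), the low-spin configuration has 2 additional pairs, contributing +2 × 23930 = +47860 cm⁻¹.
Net CFSE = -54220 + 47860 = -6360 cm⁻¹.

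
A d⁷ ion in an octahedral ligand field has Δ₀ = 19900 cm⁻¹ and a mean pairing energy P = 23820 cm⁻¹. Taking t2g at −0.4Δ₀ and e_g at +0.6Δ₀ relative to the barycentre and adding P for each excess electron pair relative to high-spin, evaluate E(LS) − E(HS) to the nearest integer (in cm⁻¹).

3920

High-spin: t2g^5 e_g^2, CFSE = -0.8Δ₀ = -15920 cm⁻¹.
For low-spin the configuration is t2g^6 e_g^1: orbital energy -1.8 × 19900 = -35820 cm⁻¹, and 1 additional pair relative to high-spin adds 23820 cm⁻¹, giving -12000 cm⁻¹.
The difference is -12000 − (-15920) = 3920 cm⁻¹, so high-spin lies lower.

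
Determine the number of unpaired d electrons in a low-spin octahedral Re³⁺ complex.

2

Group 7 minus oxidation state +3 gives a d⁴ configuration for Re³⁺.
Configuration: t₂g⁴ eg⁰, giving 2 unpaired electrons.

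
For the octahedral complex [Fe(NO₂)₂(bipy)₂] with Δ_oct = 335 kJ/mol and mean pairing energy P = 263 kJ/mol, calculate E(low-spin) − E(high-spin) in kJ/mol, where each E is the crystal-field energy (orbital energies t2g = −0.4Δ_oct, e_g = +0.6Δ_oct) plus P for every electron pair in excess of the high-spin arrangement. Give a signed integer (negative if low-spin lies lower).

-144

Ligand charges: 2×(-1) from NO₂⁻ and 2×(+0) from bipy sum to -2; with overall charge +0, Fe is +2.
Group 8 minus oxidation state +2 gives a d⁶ configuration for Fe²⁺.
High-spin d⁶ fills as t2g^4 e_g^2 with CFSE 4(−0.4) + 2(+0.6) = -0.4Δ_oct = -134 kJ/mol.
For low-spin the configuration is t2g^6 e_g^0: orbital energy -2.4 × 335 = -804 kJ/mol, and 2 additional pairs relative to high-spin add 526 kJ/mol, giving -278 kJ/mol.
Thus E(LS) − E(HS) = -144 kJ/mol.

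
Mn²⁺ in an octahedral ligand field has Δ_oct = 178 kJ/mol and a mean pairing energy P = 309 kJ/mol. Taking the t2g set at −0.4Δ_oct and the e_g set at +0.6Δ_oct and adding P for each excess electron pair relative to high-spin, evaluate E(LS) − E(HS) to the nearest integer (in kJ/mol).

Mn is in group 7, so Mn²⁺ is d⁵ (7 − 2 = 5).
In the high-spin limit (t2g^3 e_g^2) the orbital term is 0.0Δ_oct = 0 kJ/mol, with no excess pairing.
For low-spin the configuration is t2g^5 e_g^0: orbital energy -2.0 × 178 = -356 kJ/mol, and 2 additional pairs relative to high-spin add 618 kJ/mol, giving 262 kJ/mol.
E(LS) − E(HS) = 262 − (0) = 262 kJ/mol.

262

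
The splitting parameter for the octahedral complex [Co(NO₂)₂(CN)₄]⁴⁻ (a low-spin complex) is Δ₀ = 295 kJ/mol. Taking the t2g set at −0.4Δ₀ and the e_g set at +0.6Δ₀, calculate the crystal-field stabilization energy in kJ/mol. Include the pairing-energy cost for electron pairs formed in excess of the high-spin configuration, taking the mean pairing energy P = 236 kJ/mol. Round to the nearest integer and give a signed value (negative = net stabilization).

Ligand charges: 2×(-1) from NO₂⁻ and 4×(-1) from CN⁻ sum to -6; with overall charge -4, Co is +2.
Co²⁺: group 9, so d-count = 9 − 2 = 7.
Configuration: t2g^6 e_g^1.
Orbital CFSE = 6(-0.4) + 1(0.6) = -1.8Δ₀ = -1.8 × 295 = -531 kJ/mol.
Relative to high-spin t2g^5 e_g^2 (2 paired), the low-spin configuration has 1 additional pair, contributing +1 × 236 = +236 kJ/mol.
Net CFSE = -531 + 236 = -295 kJ/mol.

-295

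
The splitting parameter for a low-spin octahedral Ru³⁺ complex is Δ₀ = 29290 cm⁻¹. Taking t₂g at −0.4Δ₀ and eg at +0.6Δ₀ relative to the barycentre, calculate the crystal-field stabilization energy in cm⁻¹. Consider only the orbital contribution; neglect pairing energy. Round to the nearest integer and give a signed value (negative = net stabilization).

Group 8 minus oxidation state +3 gives a d⁵ configuration for Ru³⁺.
Electron filling gives t₂g⁵ eg⁰.
The orbital stabilization is -2.0Δ₀ = -2.0 × 29290 = -58580 cm⁻¹.

-58580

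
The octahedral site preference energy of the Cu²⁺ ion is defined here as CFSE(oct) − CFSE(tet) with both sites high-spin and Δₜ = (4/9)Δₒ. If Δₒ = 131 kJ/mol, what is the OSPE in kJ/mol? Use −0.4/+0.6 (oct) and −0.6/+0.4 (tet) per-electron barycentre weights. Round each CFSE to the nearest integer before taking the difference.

Cu sits in group 11; removing 2 electrons leaves Cu²⁺ with 11 − 2 = 9 d electrons.
Octahedral high-spin t2g^6 e_g^3: CFSE = -0.6 × 131 = -79 kJ/mol.
In a tetrahedral site the filling is e^4 t2^5: CFSE(tet) = -0.4Δₜ = -0.4 × (4/9)(131) = -23 kJ/mol.
OSPE = CFSE(oct) − CFSE(tet) = -79 − (-23) = -56 kJ/mol.

-56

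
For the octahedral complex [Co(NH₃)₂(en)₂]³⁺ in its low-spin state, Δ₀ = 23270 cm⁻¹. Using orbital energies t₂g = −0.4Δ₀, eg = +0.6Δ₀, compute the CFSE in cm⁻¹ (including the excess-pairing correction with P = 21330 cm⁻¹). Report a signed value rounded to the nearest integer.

-13188

Ligand charges: 2×(+0) from NH₃ and 2×(+0) from en sum to +0; with overall charge +3, Co is +3.
Co sits in group 9; removing 3 electrons leaves Co³⁺ with 9 − 3 = 6 d electrons.
Electron filling gives t₂g⁶ eg⁰.
Orbital CFSE = 6(-0.4) + 0(0.6) = -2.4Δ₀ = -2.4 × 23270 = -55848 cm⁻¹.
Relative to high-spin t₂g⁴ eg² (1 paired), the low-spin configuration has 2 additional pairs, contributing +2 × 21330 = +42660 cm⁻¹.
Net CFSE = -55848 + 42660 = -13188 cm⁻¹.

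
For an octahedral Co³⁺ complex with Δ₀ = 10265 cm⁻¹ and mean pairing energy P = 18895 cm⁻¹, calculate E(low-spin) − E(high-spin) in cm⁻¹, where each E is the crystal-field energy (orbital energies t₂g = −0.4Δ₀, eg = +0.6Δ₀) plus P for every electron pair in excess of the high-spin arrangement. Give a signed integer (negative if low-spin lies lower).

Co³⁺: group 9, so d-count = 9 − 3 = 6.
High-spin d⁶ fills as t₂g⁴ eg² with CFSE 4(−0.4) + 2(+0.6) = -0.4Δ₀ = -4106 cm⁻¹.
Low-spin t₂g⁶ eg⁰ gives -2.4Δ₀ = -24636 cm⁻¹, but forming 2 extra pairs costs 2P = 37790 cm⁻¹, so E(LS) = -24636 + 37790 = 13154 cm⁻¹.
E(LS) − E(HS) = 13154 − (-4106) = 17260 cm⁻¹.

17260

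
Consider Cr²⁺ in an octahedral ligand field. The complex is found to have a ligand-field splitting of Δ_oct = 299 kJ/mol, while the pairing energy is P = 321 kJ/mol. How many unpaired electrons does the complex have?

Group 6 minus oxidation state +2 gives a d⁴ configuration for Cr²⁺.
Since Δ_oct = 299 kJ/mol < P = 321 kJ/mol, the complex adopts the high-spin configuration.
Filling d⁴ accordingly: t2g^3 e_g^1.
Unpaired electrons: 4.

4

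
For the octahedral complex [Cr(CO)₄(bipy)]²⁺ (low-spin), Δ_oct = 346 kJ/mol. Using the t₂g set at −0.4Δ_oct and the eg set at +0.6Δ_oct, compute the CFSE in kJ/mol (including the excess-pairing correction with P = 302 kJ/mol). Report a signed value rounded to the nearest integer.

-252

Ligand charges: 4×(+0) from CO and 1×(+0) from bipy sum to +0; with overall charge +2, Cr is +2.
Cr sits in group 6; removing 2 electrons leaves Cr²⁺ with 6 − 2 = 4 d electrons.
The d⁴ electrons fill as t₂g⁴ eg⁰.
Orbital CFSE = 4(-0.4) + 0(0.6) = -1.6Δ_oct = -1.6 × 346 = -554 kJ/mol.
Relative to high-spin t₂g³ eg¹ (0 paired), the low-spin configuration has 1 additional pair, contributing +1 × 302 = +302 kJ/mol.
Overall CFSE = -554 + 302 = -252 kJ/mol.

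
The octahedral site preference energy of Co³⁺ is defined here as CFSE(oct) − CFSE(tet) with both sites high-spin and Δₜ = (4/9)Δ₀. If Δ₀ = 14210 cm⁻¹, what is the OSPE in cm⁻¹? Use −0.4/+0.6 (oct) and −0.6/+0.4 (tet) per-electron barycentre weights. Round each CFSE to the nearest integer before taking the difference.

-1895

Co³⁺: group 9, so d-count = 9 − 3 = 6.
In an octahedral site d⁶ (HS) is t₂g⁴ eg², giving CFSE(oct) = -0.4Δ₀ = -5684 cm⁻¹.
Tetrahedral: e³ t₂³, CFSE = 3(−0.6) + 3(+0.4) = -0.6Δₜ = -0.6 × (4/9) × 14210 = -3789 cm⁻¹.
OSPE = -5684 − (-3789) = -1895 cm⁻¹.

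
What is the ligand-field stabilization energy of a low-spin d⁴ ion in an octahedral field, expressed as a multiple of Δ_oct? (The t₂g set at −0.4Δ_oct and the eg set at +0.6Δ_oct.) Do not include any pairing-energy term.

-1.6 Δ_oct

Configuration: t₂g⁴ eg⁰.
CFSE = 4(-0.4Δ_oct) + 0(0.6Δ_oct) = -1.6Δ_oct + 0.0Δ_oct = -1.6Δ_oct.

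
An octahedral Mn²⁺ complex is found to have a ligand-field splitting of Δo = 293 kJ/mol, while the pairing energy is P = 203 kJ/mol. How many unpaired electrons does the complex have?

1

Group 7 minus oxidation state +2 gives a d⁵ configuration for Mn²⁺.
Since Δo = 293 kJ/mol > P = 203 kJ/mol, the complex adopts the low-spin configuration.
Configuration: t2g^5 e_g^0.
Unpaired electrons: 1.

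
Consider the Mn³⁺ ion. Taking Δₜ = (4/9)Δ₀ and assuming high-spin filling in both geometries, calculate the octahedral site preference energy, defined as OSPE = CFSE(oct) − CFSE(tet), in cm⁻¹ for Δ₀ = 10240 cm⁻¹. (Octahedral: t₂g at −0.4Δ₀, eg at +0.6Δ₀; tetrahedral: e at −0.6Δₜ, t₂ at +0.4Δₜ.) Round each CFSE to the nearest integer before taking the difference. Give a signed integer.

Mn³⁺: group 7, so d-count = 7 − 3 = 4.
In an octahedral site d⁴ (HS) is t2g^3 e_g^1, giving CFSE(oct) = -0.6Δ₀ = -6144 cm⁻¹.
Tetrahedral: e^2 t2^2, CFSE = 2(−0.6) + 2(+0.4) = -0.4Δₜ = -0.4 × (4/9) × 10240 = -1820 cm⁻¹.
Subtracting, OSPE = -6144 − (-1820) = -4324 cm⁻¹.

-4324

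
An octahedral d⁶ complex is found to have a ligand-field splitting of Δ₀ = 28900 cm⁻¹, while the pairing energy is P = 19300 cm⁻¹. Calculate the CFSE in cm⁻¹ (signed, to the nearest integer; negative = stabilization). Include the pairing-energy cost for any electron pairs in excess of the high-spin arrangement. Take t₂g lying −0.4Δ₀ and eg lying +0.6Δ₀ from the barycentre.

-30760

Δ₀ > P, so pairing is preferred: the ground state is low-spin.
Filling d⁶ accordingly: t₂g⁶ eg⁰.
Orbital CFSE = -2.4Δ₀ = -2.4 × 28900 = -69360 cm⁻¹.
Excess pairs vs high-spin: 3 − 1 = 2; pairing cost = +38600 cm⁻¹.
Net CFSE = -69360 + 38600 = -30760 cm⁻¹.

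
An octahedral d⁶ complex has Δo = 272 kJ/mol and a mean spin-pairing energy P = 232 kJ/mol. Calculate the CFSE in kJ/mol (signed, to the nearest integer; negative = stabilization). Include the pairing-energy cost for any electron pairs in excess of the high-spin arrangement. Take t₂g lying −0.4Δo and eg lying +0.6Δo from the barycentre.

With Δo > P the complex is low-spin.
Configuration: t₂g⁶ eg⁰.
Orbital CFSE = -2.4Δo = -2.4 × 272 = -653 kJ/mol.
Excess pairs vs high-spin: 3 − 1 = 2; pairing cost = +464 kJ/mol.
Net CFSE = -653 + 464 = -189 kJ/mol.

-189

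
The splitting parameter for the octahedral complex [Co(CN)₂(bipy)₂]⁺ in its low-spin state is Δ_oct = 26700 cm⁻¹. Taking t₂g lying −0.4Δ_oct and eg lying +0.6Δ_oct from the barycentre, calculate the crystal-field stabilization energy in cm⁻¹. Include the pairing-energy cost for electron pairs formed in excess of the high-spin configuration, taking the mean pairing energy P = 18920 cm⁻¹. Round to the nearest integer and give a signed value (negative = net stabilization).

-26240

Ligand charges: 2×(-1) from CN⁻ and 2×(+0) from bipy sum to -2; with overall charge +1, Co is +3.
Co sits in group 9; removing 3 electrons leaves Co³⁺ with 9 − 3 = 6 d electrons.
Electron filling gives t₂g⁶ eg⁰.
CFSE(orbital) = 6×(-0.4Δ_oct) + 0×(0.6Δ_oct) = -2.4Δ_oct; with Δ_oct = 26700 cm⁻¹ that is -64080 cm⁻¹.
Relative to high-spin t₂g⁴ eg² (1 paired), the low-spin configuration has 2 additional pairs, contributing +2 × 18920 = +37840 cm⁻¹.
Combining: -64080 + 37840 = -26240 cm⁻¹.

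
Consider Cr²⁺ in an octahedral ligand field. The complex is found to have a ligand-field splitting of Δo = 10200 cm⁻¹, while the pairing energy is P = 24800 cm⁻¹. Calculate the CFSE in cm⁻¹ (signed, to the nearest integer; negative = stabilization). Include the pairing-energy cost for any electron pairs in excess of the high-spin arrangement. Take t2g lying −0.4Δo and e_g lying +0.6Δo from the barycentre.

-6120

Cr²⁺: group 6, so d-count = 6 − 2 = 4.
With Δo < P the complex is high-spin.
That gives t2g^3 e_g^1.
Orbital CFSE = -0.6Δo = -0.6 × 10200 = -6120 cm⁻¹.
High-spin has no excess pairs, so no pairing correction applies.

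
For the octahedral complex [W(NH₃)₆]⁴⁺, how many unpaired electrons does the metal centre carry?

NH₃ is neutral, so the +4 overall charge sits on W: oxidation state +4.
W is in group 6, so W⁴⁺ is d² (6 − 4 = 2).
Configuration: t₂g² eg⁰, giving 2 unpaired electrons.

2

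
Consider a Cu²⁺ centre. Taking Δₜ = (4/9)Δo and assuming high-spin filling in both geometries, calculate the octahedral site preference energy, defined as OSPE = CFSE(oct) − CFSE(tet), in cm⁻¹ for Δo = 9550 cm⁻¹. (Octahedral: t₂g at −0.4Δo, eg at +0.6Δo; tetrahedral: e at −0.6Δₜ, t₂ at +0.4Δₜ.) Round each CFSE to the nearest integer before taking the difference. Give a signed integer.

-4032

Cu²⁺: group 11, so d-count = 11 − 2 = 9.
Octahedral high-spin t2g^6 e_g^3: CFSE = -0.6 × 9550 = -5730 cm⁻¹.
Tetrahedral: e^4 t2^5, CFSE = 4(−0.6) + 5(+0.4) = -0.4Δₜ = -0.4 × (4/9) × 9550 = -1698 cm⁻¹.
OSPE = -5730 − (-1698) = -4032 cm⁻¹.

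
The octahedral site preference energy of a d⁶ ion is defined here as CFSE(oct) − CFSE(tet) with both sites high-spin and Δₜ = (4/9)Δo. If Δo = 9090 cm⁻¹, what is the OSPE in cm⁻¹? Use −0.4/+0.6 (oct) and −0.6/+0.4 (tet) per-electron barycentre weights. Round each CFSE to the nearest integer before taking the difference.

Octahedral high-spin t2g^4 e_g^2: CFSE = -0.4 × 9090 = -3636 cm⁻¹.
Tetrahedral e^3 t2^3 gives -0.6Δₜ = -0.6 × (4/9) × 9090 = -2424 cm⁻¹.
OSPE = -3636 − (-2424) = -1212 cm⁻¹.

-1212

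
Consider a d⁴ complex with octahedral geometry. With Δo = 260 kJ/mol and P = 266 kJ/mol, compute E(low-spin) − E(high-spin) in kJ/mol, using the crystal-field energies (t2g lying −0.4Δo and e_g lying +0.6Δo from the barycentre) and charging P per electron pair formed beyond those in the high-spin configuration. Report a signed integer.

6

In the high-spin limit (t2g^3 e_g^1) the orbital term is -0.6Δo = -156 kJ/mol, with no excess pairing.
Low-spin t2g^4 e_g^0 gives -1.6Δo = -416 kJ/mol, but forming 1 extra pair costs 1P = 266 kJ/mol, so E(LS) = -416 + 266 = -150 kJ/mol.
Thus E(LS) − E(HS) = 6 kJ/mol.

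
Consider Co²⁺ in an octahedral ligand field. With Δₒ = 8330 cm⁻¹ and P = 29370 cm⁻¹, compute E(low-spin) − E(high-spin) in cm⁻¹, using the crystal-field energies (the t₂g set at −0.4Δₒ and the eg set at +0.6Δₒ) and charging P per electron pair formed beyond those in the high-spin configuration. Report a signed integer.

21040

Group 9 minus oxidation state +2 gives a d⁷ configuration for Co²⁺.
In the high-spin limit (t₂g⁵ eg²) the orbital term is -0.8Δₒ = -6664 cm⁻¹, with no excess pairing.
Low-spin t₂g⁶ eg¹ gives -1.8Δₒ = -14994 cm⁻¹, but forming 1 extra pair costs 1P = 29370 cm⁻¹, so E(LS) = -14994 + 29370 = 14376 cm⁻¹.
The difference is 14376 − (-6664) = 21040 cm⁻¹, so high-spin lies lower.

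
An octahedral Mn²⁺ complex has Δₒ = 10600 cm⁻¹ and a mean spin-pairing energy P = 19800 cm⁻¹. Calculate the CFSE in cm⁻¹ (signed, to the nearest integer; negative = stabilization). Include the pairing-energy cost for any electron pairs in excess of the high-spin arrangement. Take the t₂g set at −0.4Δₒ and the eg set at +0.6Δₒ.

Mn sits in group 7; removing 2 electrons leaves Mn²⁺ with 7 − 2 = 5 d electrons.
With Δₒ < P the complex is high-spin.
That gives t₂g³ eg².
Orbital CFSE = 0.0Δₒ = 0.0 × 10600 = 0 cm⁻¹.
High-spin has no excess pairs, so no pairing correction applies.

0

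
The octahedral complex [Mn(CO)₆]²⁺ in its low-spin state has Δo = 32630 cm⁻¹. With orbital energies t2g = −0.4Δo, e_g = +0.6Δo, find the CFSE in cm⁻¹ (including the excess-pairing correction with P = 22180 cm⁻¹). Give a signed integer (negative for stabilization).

-20900

CO is neutral, so the +2 overall charge sits on Mn: oxidation state +2.
Mn sits in group 7; removing 2 electrons leaves Mn²⁺ with 7 − 2 = 5 d electrons.
Configuration: t2g^5 e_g^0.
CFSE(orbital) = 5×(-0.4Δo) + 0×(0.6Δo) = -2.0Δo; with Δo = 32630 cm⁻¹ that is -65260 cm⁻¹.
Pairing penalty: 2 pairs vs 0 in the high-spin reference → 2 extra × P = 44360 cm⁻¹.
Net CFSE = -65260 + 44360 = -20900 cm⁻¹.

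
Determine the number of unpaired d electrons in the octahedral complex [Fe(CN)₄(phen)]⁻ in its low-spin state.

1

Ligand charges: 4×(-1) from CN⁻ and 1×(+0) from phen sum to -4; with overall charge -1, Fe is +3.
Fe sits in group 8; removing 3 electrons leaves Fe³⁺ with 8 − 3 = 5 d electrons.
Configuration: t2g^5 e_g^0, giving 1 unpaired electron.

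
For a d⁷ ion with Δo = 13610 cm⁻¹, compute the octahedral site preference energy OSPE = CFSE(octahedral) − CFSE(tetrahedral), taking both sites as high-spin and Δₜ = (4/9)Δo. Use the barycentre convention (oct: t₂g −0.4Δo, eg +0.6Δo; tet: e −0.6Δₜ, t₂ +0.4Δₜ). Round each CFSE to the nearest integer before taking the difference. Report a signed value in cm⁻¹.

Octahedral (high-spin): t2g^5 e_g^2, CFSE = 5(−0.4) + 2(+0.6) = -0.8Δo = -0.8 × 13610 = -10888 cm⁻¹.
In a tetrahedral site the filling is e^4 t2^3: CFSE(tet) = -1.2Δₜ = -1.2 × (4/9)(13610) = -7259 cm⁻¹.
OSPE = -10888 − (-7259) = -3629 cm⁻¹.

-3629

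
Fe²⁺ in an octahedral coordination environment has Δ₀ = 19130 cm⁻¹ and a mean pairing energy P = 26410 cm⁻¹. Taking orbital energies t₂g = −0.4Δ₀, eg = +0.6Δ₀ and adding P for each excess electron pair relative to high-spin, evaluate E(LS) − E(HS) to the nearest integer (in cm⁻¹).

Fe is in group 8, so Fe²⁺ is d⁶ (8 − 2 = 6).
High-spin: t₂g⁴ eg², CFSE = -0.4Δ₀ = -7652 cm⁻¹.
Low-spin: t₂g⁶ eg⁰, orbital CFSE = -2.4Δ₀ = -45912 cm⁻¹; plus 2 excess pairs × P = +52820 cm⁻¹; total 6908 cm⁻¹.
E(LS) − E(HS) = 6908 − (-7652) = 14560 cm⁻¹.

14560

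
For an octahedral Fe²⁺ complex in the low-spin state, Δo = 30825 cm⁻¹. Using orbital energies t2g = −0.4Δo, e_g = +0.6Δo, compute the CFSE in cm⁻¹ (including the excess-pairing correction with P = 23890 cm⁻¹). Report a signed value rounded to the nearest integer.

Group 8 minus oxidation state +2 gives a d⁶ configuration for Fe²⁺.
Electron filling gives t2g^6 e_g^0.
The orbital stabilization is -2.4Δo = -2.4 × 30825 = -73980 cm⁻¹.
Pairing penalty: 3 pairs vs 1 in the high-spin reference → 2 extra × P = 47780 cm⁻¹.
Net CFSE = -73980 + 47780 = -26200 cm⁻¹.

-26200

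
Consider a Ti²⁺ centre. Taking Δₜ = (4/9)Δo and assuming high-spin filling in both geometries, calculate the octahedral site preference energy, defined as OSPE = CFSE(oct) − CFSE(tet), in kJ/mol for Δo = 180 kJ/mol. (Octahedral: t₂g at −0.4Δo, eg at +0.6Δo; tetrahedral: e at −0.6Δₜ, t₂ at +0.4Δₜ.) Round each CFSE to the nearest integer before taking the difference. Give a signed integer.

Ti is in group 4, so Ti²⁺ is d² (4 − 2 = 2).
Octahedral (high-spin): t2g^2 e_g^0, CFSE = 2(−0.4) + 0(+0.6) = -0.8Δo = -0.8 × 180 = -144 kJ/mol.
Tetrahedral e^2 t2^0 gives -1.2Δₜ = -1.2 × (4/9) × 180 = -96 kJ/mol.
OSPE = CFSE(oct) − CFSE(tet) = -144 − (-96) = -48 kJ/mol.

-48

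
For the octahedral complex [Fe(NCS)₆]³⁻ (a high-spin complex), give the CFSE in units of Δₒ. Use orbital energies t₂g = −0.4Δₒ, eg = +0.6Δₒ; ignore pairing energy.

Each NCS⁻ contributes -1; 6 × (-1) = -6. With overall charge -3, Fe is in the +3 oxidation state.
Fe sits in group 8; removing 3 electrons leaves Fe³⁺ with 8 − 3 = 5 d electrons.
Configuration: t₂g³ eg².
CFSE = 3(-0.4Δₒ) + 2(0.6Δₒ) = -1.2Δₒ + 1.2Δₒ = 0.0Δₒ.

0.0 Δₒ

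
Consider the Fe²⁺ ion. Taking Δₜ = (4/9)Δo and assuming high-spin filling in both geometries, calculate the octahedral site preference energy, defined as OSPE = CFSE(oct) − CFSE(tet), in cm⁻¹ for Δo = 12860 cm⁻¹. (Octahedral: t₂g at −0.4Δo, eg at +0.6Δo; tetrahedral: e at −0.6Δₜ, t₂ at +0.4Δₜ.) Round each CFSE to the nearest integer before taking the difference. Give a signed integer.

Fe is in group 8, so Fe²⁺ is d⁶ (8 − 2 = 6).
Octahedral high-spin t₂g⁴ eg²: CFSE = -0.4 × 12860 = -5144 cm⁻¹.
Tetrahedral: e³ t₂³, CFSE = 3(−0.6) + 3(+0.4) = -0.6Δₜ = -0.6 × (4/9) × 12860 = -3429 cm⁻¹.
OSPE = -5144 − (-3429) = -1715 cm⁻¹.

-1715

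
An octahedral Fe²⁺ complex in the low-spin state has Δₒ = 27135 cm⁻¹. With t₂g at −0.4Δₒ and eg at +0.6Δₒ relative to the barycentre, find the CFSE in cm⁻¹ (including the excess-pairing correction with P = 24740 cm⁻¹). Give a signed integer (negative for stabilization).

-15644

Fe²⁺: group 8, so d-count = 8 − 2 = 6.
The d⁶ electrons fill as t₂g⁶ eg⁰.
CFSE(orbital) = 6×(-0.4Δₒ) + 0×(0.6Δₒ) = -2.4Δₒ; with Δₒ = 27135 cm⁻¹ that is -65124 cm⁻¹.
Pairing penalty: 3 pairs vs 1 in the high-spin reference → 2 extra × P = 49480 cm⁻¹.
Overall CFSE = -65124 + 49480 = -15644 cm⁻¹.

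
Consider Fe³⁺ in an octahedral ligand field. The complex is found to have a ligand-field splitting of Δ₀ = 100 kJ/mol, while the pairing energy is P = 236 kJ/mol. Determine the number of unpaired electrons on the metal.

5

Fe is in group 8, so Fe³⁺ is d⁵ (8 − 3 = 5).
With Δ₀ < P the complex is high-spin.
That gives t₂g³ eg².
Unpaired electrons: 5.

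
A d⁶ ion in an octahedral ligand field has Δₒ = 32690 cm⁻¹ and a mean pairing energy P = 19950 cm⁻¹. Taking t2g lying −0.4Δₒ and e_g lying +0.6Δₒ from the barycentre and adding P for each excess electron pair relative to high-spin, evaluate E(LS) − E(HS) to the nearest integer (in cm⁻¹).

-25480

High-spin d⁶ fills as t2g^4 e_g^2 with CFSE 4(−0.4) + 2(+0.6) = -0.4Δₒ = -13076 cm⁻¹.
For low-spin the configuration is t2g^6 e_g^0: orbital energy -2.4 × 32690 = -78456 cm⁻¹, and 2 additional pairs relative to high-spin add 39900 cm⁻¹, giving -38556 cm⁻¹.
E(LS) − E(HS) = -38556 − (-13076) = -25480 cm⁻¹.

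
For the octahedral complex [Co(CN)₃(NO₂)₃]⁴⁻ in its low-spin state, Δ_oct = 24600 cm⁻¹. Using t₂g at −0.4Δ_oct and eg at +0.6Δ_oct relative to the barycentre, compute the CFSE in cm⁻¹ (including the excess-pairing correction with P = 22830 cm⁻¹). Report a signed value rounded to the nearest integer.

Ligand charges: 3×(-1) from CN⁻ and 3×(-1) from NO₂⁻ sum to -6; with overall charge -4, Co is +2.
Co is in group 9, so Co²⁺ is d⁷ (9 − 2 = 7).
Configuration: t₂g⁶ eg¹.
The orbital stabilization is -1.8Δ_oct = -1.8 × 24600 = -44280 cm⁻¹.
High-spin d⁷ would be t₂g⁵ eg² with 2 pairs; low-spin has 3, so 1 excess pair costs +1P = +22830 cm⁻¹.
Overall CFSE = -44280 + 22830 = -21450 cm⁻¹.

-21450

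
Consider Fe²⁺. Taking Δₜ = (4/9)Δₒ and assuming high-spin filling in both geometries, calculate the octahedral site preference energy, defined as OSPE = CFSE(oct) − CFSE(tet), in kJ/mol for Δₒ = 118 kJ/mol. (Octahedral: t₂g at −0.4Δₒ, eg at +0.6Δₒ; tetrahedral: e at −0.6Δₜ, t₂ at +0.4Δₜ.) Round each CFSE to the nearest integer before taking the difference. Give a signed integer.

-16

Fe is in group 8, so Fe²⁺ is d⁶ (8 − 2 = 6).
Octahedral (high-spin): t₂g⁴ eg², CFSE = 4(−0.4) + 2(+0.6) = -0.4Δₒ = -0.4 × 118 = -47 kJ/mol.
In a tetrahedral site the filling is e³ t₂³: CFSE(tet) = -0.6Δₜ = -0.6 × (4/9)(118) = -31 kJ/mol.
OSPE = CFSE(oct) − CFSE(tet) = -47 − (-31) = -16 kJ/mol.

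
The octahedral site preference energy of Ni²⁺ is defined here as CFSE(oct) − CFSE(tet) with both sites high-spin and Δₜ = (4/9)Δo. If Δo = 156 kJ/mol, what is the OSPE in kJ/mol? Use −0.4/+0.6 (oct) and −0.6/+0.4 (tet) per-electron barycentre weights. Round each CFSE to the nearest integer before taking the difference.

Ni²⁺: group 10, so d-count = 10 − 2 = 8.
Octahedral (high-spin): t₂g⁶ eg², CFSE = 6(−0.4) + 2(+0.6) = -1.2Δo = -1.2 × 156 = -187 kJ/mol.
Tetrahedral: e⁴ t₂⁴, CFSE = 4(−0.6) + 4(+0.4) = -0.8Δₜ = -0.8 × (4/9) × 156 = -55 kJ/mol.
OSPE = CFSE(oct) − CFSE(tet) = -187 − (-55) = -132 kJ/mol.

-132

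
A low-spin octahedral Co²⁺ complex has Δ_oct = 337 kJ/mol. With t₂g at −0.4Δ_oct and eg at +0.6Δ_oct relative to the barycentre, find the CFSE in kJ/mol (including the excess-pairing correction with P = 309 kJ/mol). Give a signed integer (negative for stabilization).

-298

Co²⁺: group 9, so d-count = 9 − 2 = 7.
The d⁷ electrons fill as t₂g⁶ eg¹.
The orbital stabilization is -1.8Δ_oct = -1.8 × 337 = -607 kJ/mol.
Pairing penalty: 3 pairs vs 2 in the high-spin reference → 1 extra × P = 309 kJ/mol.
Overall CFSE = -607 + 309 = -298 kJ/mol.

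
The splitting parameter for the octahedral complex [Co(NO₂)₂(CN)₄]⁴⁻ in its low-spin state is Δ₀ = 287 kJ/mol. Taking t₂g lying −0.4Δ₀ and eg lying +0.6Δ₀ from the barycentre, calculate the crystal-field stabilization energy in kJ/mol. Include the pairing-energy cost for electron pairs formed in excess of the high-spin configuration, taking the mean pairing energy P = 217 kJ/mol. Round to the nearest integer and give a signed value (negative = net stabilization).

Ligand charges: 2×(-1) from NO₂⁻ and 4×(-1) from CN⁻ sum to -6; with overall charge -4, Co is +2.
Group 9 minus oxidation state +2 gives a d⁷ configuration for Co²⁺.
Configuration: t₂g⁶ eg¹.
Orbital CFSE = 6(-0.4) + 1(0.6) = -1.8Δ₀ = -1.8 × 287 = -517 kJ/mol.
Pairing penalty: 3 pairs vs 2 in the high-spin reference → 1 extra × P = 217 kJ/mol.
Net CFSE = -517 + 217 = -300 kJ/mol.

-300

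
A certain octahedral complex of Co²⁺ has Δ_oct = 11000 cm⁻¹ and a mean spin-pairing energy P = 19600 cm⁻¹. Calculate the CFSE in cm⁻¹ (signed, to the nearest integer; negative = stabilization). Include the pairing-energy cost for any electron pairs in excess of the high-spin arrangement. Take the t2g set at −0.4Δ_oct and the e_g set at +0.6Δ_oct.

-8800

Co is in group 9, so Co²⁺ is d⁷ (9 − 2 = 7).
Δ_oct < P, so pairing is avoided: the ground state is high-spin.
That gives t2g^5 e_g^2.
Orbital CFSE = -0.8Δ_oct = -0.8 × 11000 = -8800 cm⁻¹.
High-spin has no excess pairs, so no pairing correction applies.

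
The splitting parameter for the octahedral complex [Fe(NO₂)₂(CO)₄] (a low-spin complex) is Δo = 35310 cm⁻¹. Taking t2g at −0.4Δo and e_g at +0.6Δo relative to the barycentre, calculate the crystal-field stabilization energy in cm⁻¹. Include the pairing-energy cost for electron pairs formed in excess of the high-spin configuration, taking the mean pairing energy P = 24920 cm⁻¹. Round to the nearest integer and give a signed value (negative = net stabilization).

-34904

Ligand charges: 2×(-1) from NO₂⁻ and 4×(+0) from CO sum to -2; with overall charge +0, Fe is +2.
Fe is in group 8, so Fe²⁺ is d⁶ (8 − 2 = 6).
Configuration: t2g^6 e_g^0.
The orbital stabilization is -2.4Δo = -2.4 × 35310 = -84744 cm⁻¹.
High-spin d⁶ would be t2g^4 e_g^2 with 1 pair; low-spin has 3, so 2 excess pairs cost +2P = +49840 cm⁻¹.
Combining: -84744 + 49840 = -34904 cm⁻¹.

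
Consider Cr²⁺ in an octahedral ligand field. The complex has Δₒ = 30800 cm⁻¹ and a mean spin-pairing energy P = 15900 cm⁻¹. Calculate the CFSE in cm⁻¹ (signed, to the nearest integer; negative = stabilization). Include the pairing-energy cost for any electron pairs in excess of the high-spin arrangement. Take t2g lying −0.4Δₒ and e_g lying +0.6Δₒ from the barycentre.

Cr is in group 6, so Cr²⁺ is d⁴ (6 − 2 = 4).
Here Δₒ > P (30800 > 15900), so the low-spin state is favoured.
That gives t2g^4 e_g^0.
Orbital CFSE = -1.6Δₒ = -1.6 × 30800 = -49280 cm⁻¹.
Excess pairs vs high-spin: 1 − 0 = 1; pairing cost = +15900 cm⁻¹.
Net CFSE = -49280 + 15900 = -33380 cm⁻¹.

-33380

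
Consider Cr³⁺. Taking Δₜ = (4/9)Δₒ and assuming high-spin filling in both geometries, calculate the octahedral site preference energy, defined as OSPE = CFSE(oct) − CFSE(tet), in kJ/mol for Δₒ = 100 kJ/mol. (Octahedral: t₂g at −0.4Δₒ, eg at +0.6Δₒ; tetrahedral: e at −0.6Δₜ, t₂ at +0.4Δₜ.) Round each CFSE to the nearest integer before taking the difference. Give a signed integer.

-84

Cr is in group 6, so Cr³⁺ is d³ (6 − 3 = 3).
Octahedral high-spin t₂g³ eg⁰: CFSE = -1.2 × 100 = -120 kJ/mol.
In a tetrahedral site the filling is e² t₂¹: CFSE(tet) = -0.8Δₜ = -0.8 × (4/9)(100) = -36 kJ/mol.
OSPE = -120 − (-36) = -84 kJ/mol.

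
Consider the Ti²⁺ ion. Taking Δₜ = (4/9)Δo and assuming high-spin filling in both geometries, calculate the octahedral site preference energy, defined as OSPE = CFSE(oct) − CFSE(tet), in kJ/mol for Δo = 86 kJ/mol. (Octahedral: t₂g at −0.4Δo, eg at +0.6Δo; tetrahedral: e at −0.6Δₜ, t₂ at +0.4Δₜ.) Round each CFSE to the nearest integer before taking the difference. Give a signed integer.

-23

Ti sits in group 4; removing 2 electrons leaves Ti²⁺ with 4 − 2 = 2 d electrons.
Octahedral high-spin t2g^2 e_g^0: CFSE = -0.8 × 86 = -69 kJ/mol.
Tetrahedral: e^2 t2^0, CFSE = 2(−0.6) + 0(+0.4) = -1.2Δₜ = -1.2 × (4/9) × 86 = -46 kJ/mol.
Subtracting, OSPE = -69 − (-46) = -23 kJ/mol.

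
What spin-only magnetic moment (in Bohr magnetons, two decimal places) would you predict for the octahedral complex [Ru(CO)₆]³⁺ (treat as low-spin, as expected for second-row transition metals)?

1.73 Bohr magnetons

CO is neutral, so the +3 overall charge sits on Ru: oxidation state +3.
Group 8 minus oxidation state +3 gives a d⁵ configuration for Ru³⁺.
Configuration: t2g^5 e_g^0 → 1 unpaired electron.
μ(spin-only) = √[1(1+2)] = √3 ≈ 1.73 Bohr magnetons.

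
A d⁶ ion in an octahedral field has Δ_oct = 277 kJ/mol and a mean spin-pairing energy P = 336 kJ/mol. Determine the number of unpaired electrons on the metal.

Δ_oct < P, so pairing is avoided: the ground state is high-spin.
That gives t2g^4 e_g^2.
Unpaired electrons: 4.

4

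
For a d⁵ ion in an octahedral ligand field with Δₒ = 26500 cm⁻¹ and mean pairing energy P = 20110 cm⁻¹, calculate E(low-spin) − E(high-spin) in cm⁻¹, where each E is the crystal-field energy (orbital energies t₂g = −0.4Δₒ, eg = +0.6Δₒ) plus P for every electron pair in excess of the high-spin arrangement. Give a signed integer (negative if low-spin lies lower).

-12780

High-spin: t₂g³ eg², CFSE = 0.0Δₒ = 0 cm⁻¹.
Low-spin: t₂g⁵ eg⁰, orbital CFSE = -2.0Δₒ = -53000 cm⁻¹; plus 2 excess pairs × P = +40220 cm⁻¹; total -12780 cm⁻¹.
Thus E(LS) − E(HS) = -12780 cm⁻¹.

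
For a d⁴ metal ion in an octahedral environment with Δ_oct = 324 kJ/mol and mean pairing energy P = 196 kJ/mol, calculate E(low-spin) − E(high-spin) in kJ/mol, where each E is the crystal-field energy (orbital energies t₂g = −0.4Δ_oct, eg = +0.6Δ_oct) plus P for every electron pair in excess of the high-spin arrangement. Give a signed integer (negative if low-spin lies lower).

-128

In the high-spin limit (t₂g³ eg¹) the orbital term is -0.6Δ_oct = -194 kJ/mol, with no excess pairing.
Low-spin t₂g⁴ eg⁰ gives -1.6Δ_oct = -518 kJ/mol, but forming 1 extra pair costs 1P = 196 kJ/mol, so E(LS) = -518 + 196 = -322 kJ/mol.
E(LS) − E(HS) = -322 − (-194) = -128 kJ/mol.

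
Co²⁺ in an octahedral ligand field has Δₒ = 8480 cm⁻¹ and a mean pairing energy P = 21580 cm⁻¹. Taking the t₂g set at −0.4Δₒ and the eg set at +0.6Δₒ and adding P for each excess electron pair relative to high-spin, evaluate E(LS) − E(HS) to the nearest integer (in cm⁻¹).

13100

Co²⁺: group 9, so d-count = 9 − 2 = 7.
High-spin: t₂g⁵ eg², CFSE = -0.8Δₒ = -6784 cm⁻¹.
Low-spin t₂g⁶ eg¹ gives -1.8Δₒ = -15264 cm⁻¹, but forming 1 extra pair costs 1P = 21580 cm⁻¹, so E(LS) = -15264 + 21580 = 6316 cm⁻¹.
E(LS) − E(HS) = 6316 − (-6784) = 13100 cm⁻¹.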